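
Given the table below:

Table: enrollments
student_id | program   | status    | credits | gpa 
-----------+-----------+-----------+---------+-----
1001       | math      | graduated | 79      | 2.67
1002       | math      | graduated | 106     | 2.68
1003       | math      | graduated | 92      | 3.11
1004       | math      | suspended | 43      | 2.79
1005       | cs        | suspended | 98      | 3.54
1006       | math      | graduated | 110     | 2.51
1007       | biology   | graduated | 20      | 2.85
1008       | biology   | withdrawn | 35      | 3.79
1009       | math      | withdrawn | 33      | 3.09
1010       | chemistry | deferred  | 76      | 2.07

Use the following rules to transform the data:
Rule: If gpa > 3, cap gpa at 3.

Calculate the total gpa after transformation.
27.57

Step 1: 4 records have gpa > 3
Step 2: These records originally summed to 13.53
Step 3: After capping: 4 × 3 = 12
Step 4: Unaffected records sum: 15.57
Step 5: Final sum = 12 + 15.57 = 27.57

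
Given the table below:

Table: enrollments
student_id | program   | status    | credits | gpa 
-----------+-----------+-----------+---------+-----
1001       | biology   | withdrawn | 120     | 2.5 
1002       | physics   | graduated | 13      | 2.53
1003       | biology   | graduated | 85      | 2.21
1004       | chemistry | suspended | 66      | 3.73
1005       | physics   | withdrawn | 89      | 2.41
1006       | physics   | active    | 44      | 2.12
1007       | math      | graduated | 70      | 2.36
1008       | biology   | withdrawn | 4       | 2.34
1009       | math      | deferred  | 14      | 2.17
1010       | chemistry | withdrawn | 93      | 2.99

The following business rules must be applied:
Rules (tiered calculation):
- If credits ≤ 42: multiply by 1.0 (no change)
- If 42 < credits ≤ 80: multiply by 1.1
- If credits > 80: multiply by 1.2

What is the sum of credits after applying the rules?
693.4

Step 1: Tier 1 (credits ≤ 42): 3 records, sum = 31 × 1.0 = 31.0
Step 2: Tier 2 (42 < credits ≤ 80): 3 records, sum = 180 × 1.1 = 198.0
Step 3: Tier 3 (credits > 80): 4 records, sum = 387 × 1.2 = 464.4
Step 4: Final sum = 31.0 + 198.0 + 464.4 = 693.4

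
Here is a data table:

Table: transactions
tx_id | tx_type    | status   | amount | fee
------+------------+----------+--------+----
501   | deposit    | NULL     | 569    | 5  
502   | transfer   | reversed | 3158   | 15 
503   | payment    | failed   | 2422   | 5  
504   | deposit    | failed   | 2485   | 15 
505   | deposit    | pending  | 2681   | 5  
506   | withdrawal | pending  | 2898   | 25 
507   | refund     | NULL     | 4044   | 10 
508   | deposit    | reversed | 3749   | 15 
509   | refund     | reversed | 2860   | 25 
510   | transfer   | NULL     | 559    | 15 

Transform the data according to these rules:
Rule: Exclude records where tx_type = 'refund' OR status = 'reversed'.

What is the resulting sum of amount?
11614

Step 1: Find records where tx_type = 'refund' OR status = 'reversed'
Step 2: 4 records match, summing to 13811
Step 3: Original sum: 25425
Step 4: Remaining sum = 25425 - 13811 = 11614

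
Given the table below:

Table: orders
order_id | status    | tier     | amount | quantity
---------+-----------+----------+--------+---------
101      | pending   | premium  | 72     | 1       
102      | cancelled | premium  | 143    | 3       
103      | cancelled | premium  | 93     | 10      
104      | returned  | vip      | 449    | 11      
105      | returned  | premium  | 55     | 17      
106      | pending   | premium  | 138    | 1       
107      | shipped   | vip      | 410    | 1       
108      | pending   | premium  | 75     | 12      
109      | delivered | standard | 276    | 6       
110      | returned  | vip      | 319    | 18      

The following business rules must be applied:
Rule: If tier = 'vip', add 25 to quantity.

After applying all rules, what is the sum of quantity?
155

Step 1: Count records where tier = 'vip': 3
Step 2: Total bonus added: 3 × 25 = 75
Step 3: Original sum of quantity: 80
Step 4: Final sum = 80 + 75 = 155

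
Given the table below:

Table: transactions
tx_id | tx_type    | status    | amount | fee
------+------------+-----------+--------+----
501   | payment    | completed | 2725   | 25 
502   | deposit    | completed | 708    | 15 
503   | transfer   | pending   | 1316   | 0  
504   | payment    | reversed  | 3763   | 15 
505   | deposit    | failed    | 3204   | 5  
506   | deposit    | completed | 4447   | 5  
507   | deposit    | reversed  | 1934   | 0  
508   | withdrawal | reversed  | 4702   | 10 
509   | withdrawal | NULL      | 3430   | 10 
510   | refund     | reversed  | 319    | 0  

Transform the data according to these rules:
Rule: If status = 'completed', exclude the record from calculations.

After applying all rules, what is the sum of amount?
18668

Step 1: Identify records where status = 'completed'
Step 2: The excluded records sum to 7880
Step 3: Original total amount = 26548
Step 4: Remaining total = 26548 - 7880 = 18668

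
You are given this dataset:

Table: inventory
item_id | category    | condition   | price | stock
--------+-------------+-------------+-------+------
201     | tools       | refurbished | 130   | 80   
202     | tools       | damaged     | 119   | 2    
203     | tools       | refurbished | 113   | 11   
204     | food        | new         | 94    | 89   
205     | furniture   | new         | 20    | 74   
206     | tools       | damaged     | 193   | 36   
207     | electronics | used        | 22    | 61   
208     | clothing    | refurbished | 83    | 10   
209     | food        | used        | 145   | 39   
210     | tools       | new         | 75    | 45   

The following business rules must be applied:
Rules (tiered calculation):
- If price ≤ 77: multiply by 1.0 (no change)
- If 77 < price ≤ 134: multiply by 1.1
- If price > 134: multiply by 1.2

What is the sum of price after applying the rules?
1115.5

Step 1: Tier 1 (price ≤ 77): 3 records, sum = 117 × 1.0 = 117.0
Step 2: Tier 2 (77 < price ≤ 134): 5 records, sum = 539 × 1.1 = 592.9
Step 3: Tier 3 (price > 134): 2 records, sum = 338 × 1.2 = 405.6
Step 4: Final sum = 117.0 + 592.9 + 405.6 = 1115.5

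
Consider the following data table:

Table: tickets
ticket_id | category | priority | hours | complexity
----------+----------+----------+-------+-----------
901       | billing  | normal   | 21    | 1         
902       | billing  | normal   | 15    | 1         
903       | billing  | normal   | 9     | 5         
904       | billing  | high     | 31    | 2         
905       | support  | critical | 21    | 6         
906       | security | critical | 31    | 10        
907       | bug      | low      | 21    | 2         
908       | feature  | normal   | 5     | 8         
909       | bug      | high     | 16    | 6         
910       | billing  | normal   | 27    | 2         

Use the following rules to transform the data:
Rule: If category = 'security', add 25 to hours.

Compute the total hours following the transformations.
222

Step 1: Count records where category = 'security': 1
Step 2: Total bonus added: 1 × 25 = 25
Step 3: Original sum of hours: 197
Step 4: Final sum = 197 + 25 = 222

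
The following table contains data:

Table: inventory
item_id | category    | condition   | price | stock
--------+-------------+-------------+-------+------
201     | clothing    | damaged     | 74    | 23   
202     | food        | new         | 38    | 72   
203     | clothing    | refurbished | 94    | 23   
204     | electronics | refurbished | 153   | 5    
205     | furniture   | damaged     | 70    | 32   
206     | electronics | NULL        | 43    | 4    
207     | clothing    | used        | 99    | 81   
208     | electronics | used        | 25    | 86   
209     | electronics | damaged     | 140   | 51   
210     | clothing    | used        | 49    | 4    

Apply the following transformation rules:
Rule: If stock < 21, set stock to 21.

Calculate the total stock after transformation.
431

Step 1: 3 records have stock < 21
Step 2: These records originally summed to 13
Step 3: After setting to minimum: 3 × 21 = 63
Step 4: Unaffected records sum: 368
Step 5: Final sum = 63 + 368 = 431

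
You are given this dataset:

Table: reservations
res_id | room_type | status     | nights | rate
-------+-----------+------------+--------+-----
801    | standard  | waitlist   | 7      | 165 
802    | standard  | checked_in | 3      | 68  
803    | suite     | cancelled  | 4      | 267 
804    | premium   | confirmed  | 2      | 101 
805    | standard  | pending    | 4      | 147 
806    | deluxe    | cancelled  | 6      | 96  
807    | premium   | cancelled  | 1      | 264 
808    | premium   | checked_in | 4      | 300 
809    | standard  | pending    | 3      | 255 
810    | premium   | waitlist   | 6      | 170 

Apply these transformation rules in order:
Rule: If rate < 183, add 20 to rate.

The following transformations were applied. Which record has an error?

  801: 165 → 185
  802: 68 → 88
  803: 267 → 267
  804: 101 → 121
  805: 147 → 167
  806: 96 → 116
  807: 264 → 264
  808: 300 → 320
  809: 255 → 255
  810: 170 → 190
Record 808 has an error. The correct transformed value should be 300, not 320.

Step 1: Check each record against the rule
Step 2: Record 808 has rate = 300
Step 3: Since 300 >= 183, the bonus should not have been applied
Step 4: Correct value = 300, but claimed value = 320
Conclusion: Record 808 has the error.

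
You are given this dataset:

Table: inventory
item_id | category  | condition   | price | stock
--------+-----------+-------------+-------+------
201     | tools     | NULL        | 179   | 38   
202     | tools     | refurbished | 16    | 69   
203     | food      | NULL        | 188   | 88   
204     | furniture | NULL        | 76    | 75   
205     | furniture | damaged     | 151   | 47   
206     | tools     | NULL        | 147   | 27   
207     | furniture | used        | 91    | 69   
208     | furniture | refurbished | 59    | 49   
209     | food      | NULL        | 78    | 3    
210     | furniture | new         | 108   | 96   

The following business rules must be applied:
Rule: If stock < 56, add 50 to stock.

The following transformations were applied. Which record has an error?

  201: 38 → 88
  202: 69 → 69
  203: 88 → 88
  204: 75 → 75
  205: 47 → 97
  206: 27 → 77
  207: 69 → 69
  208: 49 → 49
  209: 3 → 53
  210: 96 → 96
Record 208 has an error. The correct transformed value should be 99, not 49.

Step 1: Check each record against the rule
Step 2: Record 208 has stock = 49
Step 3: Since 49 < 56, the bonus should have been applied
Step 4: Correct value = 99, but claimed value = 49
Conclusion: Record 208 has the error.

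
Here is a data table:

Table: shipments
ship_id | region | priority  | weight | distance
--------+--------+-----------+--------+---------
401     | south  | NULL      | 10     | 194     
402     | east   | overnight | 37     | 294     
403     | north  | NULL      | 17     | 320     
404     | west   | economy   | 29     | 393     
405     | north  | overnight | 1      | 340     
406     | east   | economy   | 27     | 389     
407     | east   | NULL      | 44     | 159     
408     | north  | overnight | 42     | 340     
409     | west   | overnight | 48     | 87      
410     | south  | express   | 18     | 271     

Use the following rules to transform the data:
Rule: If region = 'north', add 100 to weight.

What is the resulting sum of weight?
573

Step 1: Count records where region = 'north': 3
Step 2: Total bonus added: 3 × 100 = 300
Step 3: Original sum of weight: 273
Step 4: Final sum = 273 + 300 = 573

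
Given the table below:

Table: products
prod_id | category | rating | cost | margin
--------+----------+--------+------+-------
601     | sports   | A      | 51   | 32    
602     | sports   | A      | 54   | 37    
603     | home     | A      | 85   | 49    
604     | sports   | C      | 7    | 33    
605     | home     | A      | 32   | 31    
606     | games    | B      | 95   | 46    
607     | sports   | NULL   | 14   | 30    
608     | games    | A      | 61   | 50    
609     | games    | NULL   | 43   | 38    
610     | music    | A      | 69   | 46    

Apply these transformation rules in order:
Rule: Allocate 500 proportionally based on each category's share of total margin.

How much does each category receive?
games: 170.92, home: 102.04, music: 58.67, sports: 168.37

Step 1: Calculate total margin = 392
Step 2: Calculate each category's proportion:
  games: 134/392 = 34.18% → 170.92
  home: 80/392 = 20.41% → 102.04
  music: 46/392 = 11.73% → 58.67
  sports: 132/392 = 33.67% → 168.37
Step 3: Verify: sum of allocations ≈ 500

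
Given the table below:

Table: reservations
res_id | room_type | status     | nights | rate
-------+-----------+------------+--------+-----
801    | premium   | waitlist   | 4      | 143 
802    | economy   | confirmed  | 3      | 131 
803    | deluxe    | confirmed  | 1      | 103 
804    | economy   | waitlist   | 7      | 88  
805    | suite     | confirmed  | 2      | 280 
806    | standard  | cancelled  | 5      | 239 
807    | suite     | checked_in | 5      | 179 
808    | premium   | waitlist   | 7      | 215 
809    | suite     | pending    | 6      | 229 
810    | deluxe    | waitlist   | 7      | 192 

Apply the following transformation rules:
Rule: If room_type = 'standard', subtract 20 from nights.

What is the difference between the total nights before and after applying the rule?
20

Step 1: Original sum of nights = 47
Step 2: 1 records have room_type = 'standard'
Step 3: Each affected record changes by -20
Step 4: Total change = 1 × -20 = -20
Step 5: New sum = 47 + -20 = 27
Step 6: Difference = |27 - 47| = 20
        (Sum decreased by 20)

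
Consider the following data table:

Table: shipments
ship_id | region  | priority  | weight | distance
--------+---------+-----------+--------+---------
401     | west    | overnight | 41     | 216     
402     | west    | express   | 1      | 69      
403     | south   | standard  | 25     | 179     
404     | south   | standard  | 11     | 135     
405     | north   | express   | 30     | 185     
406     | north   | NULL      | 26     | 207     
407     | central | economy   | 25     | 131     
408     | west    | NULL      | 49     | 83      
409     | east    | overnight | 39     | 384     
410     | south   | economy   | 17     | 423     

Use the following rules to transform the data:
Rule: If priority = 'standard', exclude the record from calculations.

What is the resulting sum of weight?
228

Step 1: Identify records where priority = 'standard'
Step 2: The excluded records sum to 36
Step 3: Original total weight = 264
Step 4: Remaining total = 264 - 36 = 228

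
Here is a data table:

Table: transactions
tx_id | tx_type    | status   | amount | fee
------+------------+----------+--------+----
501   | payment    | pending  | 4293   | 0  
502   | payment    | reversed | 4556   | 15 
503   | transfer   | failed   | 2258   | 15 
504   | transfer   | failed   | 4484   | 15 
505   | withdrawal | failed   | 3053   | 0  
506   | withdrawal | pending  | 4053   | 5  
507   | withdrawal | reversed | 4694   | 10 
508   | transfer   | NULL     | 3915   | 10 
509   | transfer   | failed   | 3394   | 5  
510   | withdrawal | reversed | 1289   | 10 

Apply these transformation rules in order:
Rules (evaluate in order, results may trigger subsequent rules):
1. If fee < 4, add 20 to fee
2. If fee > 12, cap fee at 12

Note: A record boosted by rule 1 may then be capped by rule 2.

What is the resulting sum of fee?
100

Step 1: Apply rule 1 to records with fee < 4
  - 2 records get bonus of 20
  - Of these, 2 records then exceed 12 and get capped
Step 2: Apply rule 2 to records with fee > 12
  - 3 records (original) are capped
Step 3: Calculate final sum = 100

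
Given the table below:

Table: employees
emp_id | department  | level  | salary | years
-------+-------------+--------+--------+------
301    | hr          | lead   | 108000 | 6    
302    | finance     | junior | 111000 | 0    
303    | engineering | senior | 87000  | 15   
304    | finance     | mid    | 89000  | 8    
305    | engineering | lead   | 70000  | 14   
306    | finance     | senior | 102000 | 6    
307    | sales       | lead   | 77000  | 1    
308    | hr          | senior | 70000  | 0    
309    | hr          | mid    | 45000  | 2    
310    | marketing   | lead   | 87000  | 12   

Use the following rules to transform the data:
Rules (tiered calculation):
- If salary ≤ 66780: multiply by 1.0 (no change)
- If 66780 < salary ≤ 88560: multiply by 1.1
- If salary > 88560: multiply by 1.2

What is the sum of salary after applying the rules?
967100.0

Step 1: Tier 1 (salary ≤ 66780): 1 records, sum = 45000 × 1.0 = 45000.0
Step 2: Tier 2 (66780 < salary ≤ 88560): 5 records, sum = 391000 × 1.1 = 430100.0
Step 3: Tier 3 (salary > 88560): 4 records, sum = 410000 × 1.2 = 492000.0
Step 4: Final sum = 45000.0 + 430100.0 + 492000.0 = 967100.0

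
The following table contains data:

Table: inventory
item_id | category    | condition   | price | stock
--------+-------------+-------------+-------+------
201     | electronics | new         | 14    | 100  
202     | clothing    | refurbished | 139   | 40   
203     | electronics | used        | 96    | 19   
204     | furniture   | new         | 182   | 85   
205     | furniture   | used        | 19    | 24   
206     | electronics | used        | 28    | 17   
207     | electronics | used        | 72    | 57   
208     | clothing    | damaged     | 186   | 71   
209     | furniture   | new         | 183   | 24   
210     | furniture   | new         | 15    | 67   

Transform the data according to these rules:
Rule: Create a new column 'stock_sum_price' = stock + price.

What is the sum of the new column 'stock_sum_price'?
1438

Step 1: For each record, compute stock + price
Example calculations:
  100 + 14 = 114
  40 + 139 = 179
  19 + 96 = 115
  ...
Step 2: Sum all derived values
Step 3: Total = 1438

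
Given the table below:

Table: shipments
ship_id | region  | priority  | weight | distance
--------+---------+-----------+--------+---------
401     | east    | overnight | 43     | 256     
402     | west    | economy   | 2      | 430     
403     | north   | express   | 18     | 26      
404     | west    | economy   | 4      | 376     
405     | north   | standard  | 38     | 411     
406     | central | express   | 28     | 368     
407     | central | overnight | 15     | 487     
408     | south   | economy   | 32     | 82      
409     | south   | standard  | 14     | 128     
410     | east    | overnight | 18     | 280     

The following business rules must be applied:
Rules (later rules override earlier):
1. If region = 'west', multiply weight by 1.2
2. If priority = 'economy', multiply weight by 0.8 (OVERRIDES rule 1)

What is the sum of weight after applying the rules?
204.4

Step 1: Rule 2 takes priority for records with priority = 'economy'
  - 3 records: 38 × 0.8 = 30.4
Step 2: Rule 1 applies to remaining records with region = 'west'
  - 0 records: 0 × 1.2 = 0.0
Step 3: Other records unchanged: 174
Step 4: Final sum = 30.4 + 0.0 + 174 = 204.4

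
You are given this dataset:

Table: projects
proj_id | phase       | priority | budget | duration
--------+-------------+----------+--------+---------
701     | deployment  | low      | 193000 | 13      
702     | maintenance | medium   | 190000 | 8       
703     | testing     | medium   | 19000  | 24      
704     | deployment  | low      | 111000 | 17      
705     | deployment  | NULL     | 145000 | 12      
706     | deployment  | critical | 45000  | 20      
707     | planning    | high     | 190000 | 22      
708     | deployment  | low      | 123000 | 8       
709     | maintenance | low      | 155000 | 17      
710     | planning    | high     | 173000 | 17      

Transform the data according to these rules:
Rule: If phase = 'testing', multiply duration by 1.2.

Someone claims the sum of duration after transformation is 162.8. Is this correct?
Yes, the result is correct.

Step 1: Calculate the correct sum after transformation
Step 2: Apply multiplier 1.2 to records where phase = 'testing'
Step 3: Correct result = 162.8
Step 4: Claimed result = 162.8
Step 5: 162.8 = 162.8 ✓
Conclusion: The claimed result is correct.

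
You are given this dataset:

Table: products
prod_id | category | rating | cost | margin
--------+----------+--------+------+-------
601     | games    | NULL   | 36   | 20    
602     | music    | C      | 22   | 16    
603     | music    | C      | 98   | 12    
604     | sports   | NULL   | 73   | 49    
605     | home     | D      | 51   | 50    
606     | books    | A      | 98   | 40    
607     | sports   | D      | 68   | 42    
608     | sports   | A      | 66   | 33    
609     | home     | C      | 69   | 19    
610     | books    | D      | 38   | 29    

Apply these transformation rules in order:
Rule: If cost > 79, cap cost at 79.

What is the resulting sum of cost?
581

Step 1: 2 records have cost > 79
Step 2: These records originally summed to 196
Step 3: After capping: 2 × 79 = 158
Step 4: Unaffected records sum: 423
Step 5: Final sum = 158 + 423 = 581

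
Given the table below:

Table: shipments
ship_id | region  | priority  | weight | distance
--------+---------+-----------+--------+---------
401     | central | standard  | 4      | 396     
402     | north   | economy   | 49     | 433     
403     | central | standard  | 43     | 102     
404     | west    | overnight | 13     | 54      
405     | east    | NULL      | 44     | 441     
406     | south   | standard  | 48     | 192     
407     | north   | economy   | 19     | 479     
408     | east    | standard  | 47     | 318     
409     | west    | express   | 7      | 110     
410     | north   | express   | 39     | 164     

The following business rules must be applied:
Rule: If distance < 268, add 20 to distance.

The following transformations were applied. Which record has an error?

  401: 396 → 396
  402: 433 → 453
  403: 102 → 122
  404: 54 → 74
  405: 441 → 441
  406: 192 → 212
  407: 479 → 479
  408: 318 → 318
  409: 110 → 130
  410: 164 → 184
Record 402 has an error. The correct transformed value should be 433, not 453.

Step 1: Check each record against the rule
Step 2: Record 402 has distance = 433
Step 3: Since 433 >= 268, the bonus should not have been applied
Step 4: Correct value = 433, but claimed value = 453
Conclusion: Record 402 has the error.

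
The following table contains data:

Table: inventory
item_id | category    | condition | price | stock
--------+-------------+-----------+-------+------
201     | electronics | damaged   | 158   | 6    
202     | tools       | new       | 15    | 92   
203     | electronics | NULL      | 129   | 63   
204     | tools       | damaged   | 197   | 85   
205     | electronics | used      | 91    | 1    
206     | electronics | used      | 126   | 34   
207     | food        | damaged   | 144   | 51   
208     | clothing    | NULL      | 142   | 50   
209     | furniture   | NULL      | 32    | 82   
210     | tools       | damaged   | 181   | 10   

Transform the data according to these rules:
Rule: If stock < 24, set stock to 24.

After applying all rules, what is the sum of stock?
529

Step 1: 3 records have stock < 24
Step 2: These records originally summed to 17
Step 3: After setting to minimum: 3 × 24 = 72
Step 4: Unaffected records sum: 457
Step 5: Final sum = 72 + 457 = 529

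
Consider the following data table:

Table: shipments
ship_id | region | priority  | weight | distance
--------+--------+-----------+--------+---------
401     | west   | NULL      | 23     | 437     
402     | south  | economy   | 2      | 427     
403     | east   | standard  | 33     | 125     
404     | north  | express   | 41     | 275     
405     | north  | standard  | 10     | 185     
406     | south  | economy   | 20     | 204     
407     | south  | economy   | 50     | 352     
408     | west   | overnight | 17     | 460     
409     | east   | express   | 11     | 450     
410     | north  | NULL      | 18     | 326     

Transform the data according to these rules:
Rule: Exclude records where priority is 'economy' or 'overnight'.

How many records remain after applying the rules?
6

Step 1: Count records to exclude
  - 3 (economy) + 1 (overnight) = 4 records
Step 2: Total records: 10
Step 3: Remaining = 10 - 4 = 6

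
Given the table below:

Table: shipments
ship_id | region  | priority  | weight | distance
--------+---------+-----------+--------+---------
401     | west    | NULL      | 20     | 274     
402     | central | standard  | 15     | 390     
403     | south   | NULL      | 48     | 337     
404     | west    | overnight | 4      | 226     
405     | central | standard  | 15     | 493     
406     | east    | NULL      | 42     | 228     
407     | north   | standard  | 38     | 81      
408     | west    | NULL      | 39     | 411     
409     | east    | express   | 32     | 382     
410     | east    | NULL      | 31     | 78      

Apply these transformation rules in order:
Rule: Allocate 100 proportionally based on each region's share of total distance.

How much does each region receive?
central: 30.45, east: 23.72, north: 2.79, south: 11.62, west: 31.41

Step 1: Calculate total distance = 2900
Step 2: Calculate each region's proportion:
  central: 883/2900 = 30.45% → 30.45
  east: 688/2900 = 23.72% → 23.72
  north: 81/2900 = 2.79% → 2.79
  south: 337/2900 = 11.62% → 11.62
  west: 911/2900 = 31.41% → 31.41
Step 3: Verify: sum of allocations ≈ 100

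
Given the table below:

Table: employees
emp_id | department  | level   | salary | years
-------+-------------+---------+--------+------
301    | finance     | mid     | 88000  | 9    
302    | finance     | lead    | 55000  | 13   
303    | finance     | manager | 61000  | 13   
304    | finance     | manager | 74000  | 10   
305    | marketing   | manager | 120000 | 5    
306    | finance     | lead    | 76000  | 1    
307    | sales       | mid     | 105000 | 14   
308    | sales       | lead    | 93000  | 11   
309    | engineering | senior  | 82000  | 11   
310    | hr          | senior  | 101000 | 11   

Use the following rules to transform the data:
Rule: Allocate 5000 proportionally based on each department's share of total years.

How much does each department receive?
engineering: 561.22, finance: 2346.94, hr: 561.22, marketing: 255.1, sales: 1275.51

Step 1: Calculate total years = 98
Step 2: Calculate each department's proportion:
  engineering: 11/98 = 11.22% → 561.22
  finance: 46/98 = 46.94% → 2346.94
  hr: 11/98 = 11.22% → 561.22
  marketing: 5/98 = 5.10% → 255.1
  sales: 25/98 = 25.51% → 1275.51
Step 3: Verify: sum of allocations ≈ 5000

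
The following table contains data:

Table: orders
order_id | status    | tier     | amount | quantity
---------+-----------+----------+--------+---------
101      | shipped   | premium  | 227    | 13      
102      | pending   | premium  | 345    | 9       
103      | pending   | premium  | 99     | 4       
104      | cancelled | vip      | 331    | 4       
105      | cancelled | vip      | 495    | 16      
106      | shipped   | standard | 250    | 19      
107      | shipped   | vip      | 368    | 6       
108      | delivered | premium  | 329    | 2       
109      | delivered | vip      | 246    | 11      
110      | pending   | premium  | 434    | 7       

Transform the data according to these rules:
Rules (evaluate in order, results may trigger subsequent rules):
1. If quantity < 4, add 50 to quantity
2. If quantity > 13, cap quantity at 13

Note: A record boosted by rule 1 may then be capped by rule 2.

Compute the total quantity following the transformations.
93

Step 1: Apply rule 1 to records with quantity < 4
  - 1 records get bonus of 50
  - Of these, 1 records then exceed 13 and get capped
Step 2: Apply rule 2 to records with quantity > 13
  - 2 records (original) are capped
Step 3: Calculate final sum = 93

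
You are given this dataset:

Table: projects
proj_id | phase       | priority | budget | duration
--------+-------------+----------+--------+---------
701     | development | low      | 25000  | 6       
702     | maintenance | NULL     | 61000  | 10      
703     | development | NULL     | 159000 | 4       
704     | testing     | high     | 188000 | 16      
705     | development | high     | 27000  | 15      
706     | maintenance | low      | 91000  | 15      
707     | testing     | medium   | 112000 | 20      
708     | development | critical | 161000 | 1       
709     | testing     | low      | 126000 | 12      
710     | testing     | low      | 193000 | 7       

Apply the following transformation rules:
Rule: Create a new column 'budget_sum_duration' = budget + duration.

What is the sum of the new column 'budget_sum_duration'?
1143106

Step 1: For each record, compute budget + duration
Example calculations:
  25000 + 6 = 25006
  61000 + 10 = 61010
  159000 + 4 = 159004
  ...
Step 2: Sum all derived values
Step 3: Total = 1143106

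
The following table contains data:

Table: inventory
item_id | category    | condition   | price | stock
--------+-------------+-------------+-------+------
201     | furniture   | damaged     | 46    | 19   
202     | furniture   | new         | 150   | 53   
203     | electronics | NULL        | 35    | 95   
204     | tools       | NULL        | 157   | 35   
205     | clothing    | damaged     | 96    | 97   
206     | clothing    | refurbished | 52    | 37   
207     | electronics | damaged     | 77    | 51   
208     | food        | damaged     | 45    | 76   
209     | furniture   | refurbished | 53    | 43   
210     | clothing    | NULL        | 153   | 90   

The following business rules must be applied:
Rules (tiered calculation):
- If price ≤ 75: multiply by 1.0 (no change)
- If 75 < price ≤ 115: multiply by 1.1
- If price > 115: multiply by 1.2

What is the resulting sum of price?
973.3

Step 1: Tier 1 (price ≤ 75): 5 records, sum = 231 × 1.0 = 231.0
Step 2: Tier 2 (75 < price ≤ 115): 2 records, sum = 173 × 1.1 = 190.3
Step 3: Tier 3 (price > 115): 3 records, sum = 460 × 1.2 = 552.0
Step 4: Final sum = 231.0 + 190.3 + 552.0 = 973.3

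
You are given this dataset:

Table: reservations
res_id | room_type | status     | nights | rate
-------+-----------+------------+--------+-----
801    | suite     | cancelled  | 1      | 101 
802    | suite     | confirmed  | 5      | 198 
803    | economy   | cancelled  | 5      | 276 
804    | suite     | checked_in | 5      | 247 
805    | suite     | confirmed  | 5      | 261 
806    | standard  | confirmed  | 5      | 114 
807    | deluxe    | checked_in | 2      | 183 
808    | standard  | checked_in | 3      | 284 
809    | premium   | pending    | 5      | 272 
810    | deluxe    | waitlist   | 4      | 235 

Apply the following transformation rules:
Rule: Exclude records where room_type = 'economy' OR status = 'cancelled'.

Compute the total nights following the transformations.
34

Step 1: Find records where room_type = 'economy' OR status = 'cancelled'
Step 2: 2 records match, summing to 6
Step 3: Original sum: 40
Step 4: Remaining sum = 40 - 6 = 34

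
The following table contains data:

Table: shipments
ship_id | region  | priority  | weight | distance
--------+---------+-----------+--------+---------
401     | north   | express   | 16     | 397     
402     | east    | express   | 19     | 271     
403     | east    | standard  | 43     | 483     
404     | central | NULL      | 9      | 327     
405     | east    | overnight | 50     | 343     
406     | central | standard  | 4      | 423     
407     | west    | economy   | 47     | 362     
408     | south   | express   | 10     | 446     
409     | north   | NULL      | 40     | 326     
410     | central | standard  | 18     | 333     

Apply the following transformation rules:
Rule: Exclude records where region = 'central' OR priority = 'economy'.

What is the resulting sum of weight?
178

Step 1: Find records where region = 'central' OR priority = 'economy'
Step 2: 4 records match, summing to 78
Step 3: Original sum: 256
Step 4: Remaining sum = 256 - 78 = 178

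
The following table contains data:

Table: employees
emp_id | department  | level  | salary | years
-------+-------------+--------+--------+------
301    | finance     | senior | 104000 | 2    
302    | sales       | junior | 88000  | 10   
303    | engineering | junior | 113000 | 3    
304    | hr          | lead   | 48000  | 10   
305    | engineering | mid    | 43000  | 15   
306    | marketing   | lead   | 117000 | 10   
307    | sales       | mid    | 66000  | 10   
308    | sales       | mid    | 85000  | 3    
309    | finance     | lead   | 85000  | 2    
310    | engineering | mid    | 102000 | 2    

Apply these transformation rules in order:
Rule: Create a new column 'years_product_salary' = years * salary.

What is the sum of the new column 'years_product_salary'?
5011000

Step 1: For each record, compute years * salary
Example calculations:
  2 * 104000 = 208000
  10 * 88000 = 880000
  3 * 113000 = 339000
  ...
Step 2: Sum all derived values
Step 3: Total = 5011000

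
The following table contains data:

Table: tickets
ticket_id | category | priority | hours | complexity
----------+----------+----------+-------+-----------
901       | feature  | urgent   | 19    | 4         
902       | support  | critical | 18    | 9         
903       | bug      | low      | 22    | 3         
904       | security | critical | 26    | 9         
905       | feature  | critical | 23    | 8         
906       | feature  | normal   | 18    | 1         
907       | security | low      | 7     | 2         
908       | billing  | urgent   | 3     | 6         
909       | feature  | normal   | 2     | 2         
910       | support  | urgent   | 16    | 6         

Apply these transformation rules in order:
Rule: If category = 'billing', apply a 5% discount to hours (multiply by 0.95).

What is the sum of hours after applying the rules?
153.85

Step 1: Records with category = 'billing' have total hours = 3
Step 2: Apply multiplier: 3 × 0.95 = 2.85
Step 3: Other records total: 151
Step 4: Final sum = 2.85 + 151 = 153.85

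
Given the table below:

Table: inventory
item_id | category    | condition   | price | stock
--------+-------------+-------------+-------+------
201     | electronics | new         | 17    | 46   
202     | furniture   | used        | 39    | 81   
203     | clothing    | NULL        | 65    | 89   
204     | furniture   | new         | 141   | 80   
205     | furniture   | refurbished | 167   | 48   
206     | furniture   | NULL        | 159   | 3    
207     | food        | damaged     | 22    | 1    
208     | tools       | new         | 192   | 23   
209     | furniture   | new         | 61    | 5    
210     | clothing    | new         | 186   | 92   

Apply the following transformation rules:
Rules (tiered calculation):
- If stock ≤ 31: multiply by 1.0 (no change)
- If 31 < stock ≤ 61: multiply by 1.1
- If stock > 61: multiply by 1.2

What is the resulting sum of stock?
545.8

Step 1: Tier 1 (stock ≤ 31): 4 records, sum = 32 × 1.0 = 32.0
Step 2: Tier 2 (31 < stock ≤ 61): 2 records, sum = 94 × 1.1 = 103.4
Step 3: Tier 3 (stock > 61): 4 records, sum = 342 × 1.2 = 410.4
Step 4: Final sum = 32.0 + 103.4 + 410.4 = 545.8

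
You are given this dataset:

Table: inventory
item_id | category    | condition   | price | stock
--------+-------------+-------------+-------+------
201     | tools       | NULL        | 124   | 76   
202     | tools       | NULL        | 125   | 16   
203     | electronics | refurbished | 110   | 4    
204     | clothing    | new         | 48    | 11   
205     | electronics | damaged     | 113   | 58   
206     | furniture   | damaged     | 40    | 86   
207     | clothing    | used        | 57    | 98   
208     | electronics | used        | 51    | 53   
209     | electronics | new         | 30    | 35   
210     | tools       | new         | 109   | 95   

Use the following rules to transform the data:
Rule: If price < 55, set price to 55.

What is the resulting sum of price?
858

Step 1: 4 records have price < 55
Step 2: These records originally summed to 169
Step 3: After setting to minimum: 4 × 55 = 220
Step 4: Unaffected records sum: 638
Step 5: Final sum = 220 + 638 = 858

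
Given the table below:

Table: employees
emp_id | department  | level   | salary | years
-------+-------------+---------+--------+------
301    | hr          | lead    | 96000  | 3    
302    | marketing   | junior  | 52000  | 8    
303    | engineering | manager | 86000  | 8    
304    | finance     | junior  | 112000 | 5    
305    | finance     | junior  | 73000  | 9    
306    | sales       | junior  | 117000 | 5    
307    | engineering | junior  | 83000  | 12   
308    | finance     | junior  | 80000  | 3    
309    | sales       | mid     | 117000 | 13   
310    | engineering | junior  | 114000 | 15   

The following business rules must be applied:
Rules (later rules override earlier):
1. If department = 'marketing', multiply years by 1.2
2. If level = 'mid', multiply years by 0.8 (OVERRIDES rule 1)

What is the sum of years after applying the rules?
80.0

Step 1: Rule 2 takes priority for records with level = 'mid'
  - 1 records: 13 × 0.8 = 10.4
Step 2: Rule 1 applies to remaining records with department = 'marketing'
  - 1 records: 8 × 1.2 = 9.6
Step 3: Other records unchanged: 60
Step 4: Final sum = 10.4 + 9.6 + 60 = 80.0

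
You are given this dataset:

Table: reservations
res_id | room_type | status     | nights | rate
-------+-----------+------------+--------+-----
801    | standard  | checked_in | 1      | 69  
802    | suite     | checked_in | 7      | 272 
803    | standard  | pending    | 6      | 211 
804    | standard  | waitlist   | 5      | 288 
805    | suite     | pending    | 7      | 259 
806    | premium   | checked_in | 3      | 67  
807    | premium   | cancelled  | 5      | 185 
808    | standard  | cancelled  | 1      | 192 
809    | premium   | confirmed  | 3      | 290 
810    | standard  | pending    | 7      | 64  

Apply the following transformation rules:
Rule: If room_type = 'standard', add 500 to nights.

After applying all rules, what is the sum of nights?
2545

Step 1: Count records where room_type = 'standard': 5
Step 2: Total bonus added: 5 × 500 = 2500
Step 3: Original sum of nights: 45
Step 4: Final sum = 45 + 2500 = 2545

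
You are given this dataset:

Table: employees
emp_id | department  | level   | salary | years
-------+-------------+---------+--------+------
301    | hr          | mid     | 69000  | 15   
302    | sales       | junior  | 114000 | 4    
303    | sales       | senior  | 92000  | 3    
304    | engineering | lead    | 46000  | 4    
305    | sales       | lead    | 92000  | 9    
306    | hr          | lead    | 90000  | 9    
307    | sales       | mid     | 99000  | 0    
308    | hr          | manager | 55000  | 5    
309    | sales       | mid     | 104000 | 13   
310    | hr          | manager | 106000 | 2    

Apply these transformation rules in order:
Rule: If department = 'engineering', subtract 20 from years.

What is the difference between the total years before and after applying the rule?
20

Step 1: Original sum of years = 64
Step 2: 1 records have department = 'engineering'
Step 3: Each affected record changes by -20
Step 4: Total change = 1 × -20 = -20
Step 5: New sum = 64 + -20 = 44
Step 6: Difference = |44 - 64| = 20
        (Sum decreased by 20)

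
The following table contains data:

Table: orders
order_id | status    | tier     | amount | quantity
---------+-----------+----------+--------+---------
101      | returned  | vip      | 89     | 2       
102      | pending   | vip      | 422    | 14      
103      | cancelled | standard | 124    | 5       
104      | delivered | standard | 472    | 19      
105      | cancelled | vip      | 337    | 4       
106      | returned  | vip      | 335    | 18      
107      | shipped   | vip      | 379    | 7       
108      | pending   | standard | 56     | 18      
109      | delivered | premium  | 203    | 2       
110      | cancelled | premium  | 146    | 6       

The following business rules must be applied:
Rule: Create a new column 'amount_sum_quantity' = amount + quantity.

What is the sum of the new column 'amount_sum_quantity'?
2658

Step 1: For each record, compute amount + quantity
Example calculations:
  89 + 2 = 91
  422 + 14 = 436
  124 + 5 = 129
  ...
Step 2: Sum all derived values
Step 3: Total = 2658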